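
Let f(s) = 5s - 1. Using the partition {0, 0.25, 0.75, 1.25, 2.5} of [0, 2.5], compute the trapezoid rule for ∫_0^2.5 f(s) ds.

13.125

Subinterval widths: 0.25, 0.5, 0.5, 1.25.
f(0) = -1, f(0.25) = 0.25, f(0.75) = 2.75, f(1.25) = 5.25, f(2.5) = 11.5.
On each subinterval the trapezoid contributes (Δs_i/2)·[f(s_{i-1}) + f(s_i)].
Sum = 13.125.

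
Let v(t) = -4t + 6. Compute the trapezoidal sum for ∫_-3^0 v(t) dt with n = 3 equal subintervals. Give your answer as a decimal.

36

Δt = (0 − (-3))/3 = 1.
v(-3) = 18, v(-2) = 14, v(-1) = 10, v(0) = 6.
T_3 = (Δt/2)·[v(t_0) + 2v(t_1) + 2v(t_2) + v(t_3)].
Sum = 36.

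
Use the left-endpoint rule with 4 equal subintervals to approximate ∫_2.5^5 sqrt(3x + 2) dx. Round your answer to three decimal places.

8.740

Δx = (5 − 2.5)/4 = 0.625.
Left endpoints: 2.5, 3.125, 3.75, 4.375.
f(2.5) ≈ 3.082, f(3.125) ≈ 3.373, f(3.75) ≈ 3.640, f(4.375) ≈ 3.889.
Sum = Δx · [f(2.5) + f(3.125) + f(3.75) + f(4.375)].
Sum ≈ 8.740.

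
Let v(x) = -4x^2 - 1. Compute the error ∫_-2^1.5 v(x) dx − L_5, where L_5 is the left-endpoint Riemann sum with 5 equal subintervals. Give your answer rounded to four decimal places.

Exact integral: ∫_-2^1.5 v(x) dx ≈ -18.666667.
L_5 = -22.26.
Error ≈ -18.666667 − (-22.26) ≈ 3.5933.

3.5933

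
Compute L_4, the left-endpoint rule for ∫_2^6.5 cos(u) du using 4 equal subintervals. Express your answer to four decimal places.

-1.4028

Δu = (6.5 − 2)/4 = 1.125.
Left endpoints: 2, 3.125, 4.25, 5.375.
f(2) ≈ -0.4161, f(3.125) ≈ -0.9999, f(4.25) ≈ -0.4461, f(5.375) ≈ 0.6152.
Sum = Δu · [f(2) + f(3.125) + f(4.25) + f(5.375)].
Sum ≈ -1.4028.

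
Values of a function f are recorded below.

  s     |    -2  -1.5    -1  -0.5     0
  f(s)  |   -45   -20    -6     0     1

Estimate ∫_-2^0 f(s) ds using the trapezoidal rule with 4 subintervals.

Δs = 0.5.
T_4 = (0.5/2)·[(-45) + 2·(-20) + 2·(-6) + 2·0 + 1] = -24.

-24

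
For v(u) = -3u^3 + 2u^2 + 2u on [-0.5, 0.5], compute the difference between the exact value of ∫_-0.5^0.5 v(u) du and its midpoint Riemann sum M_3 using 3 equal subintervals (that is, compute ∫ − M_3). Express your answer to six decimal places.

0.018519

Exact integral: ∫_-0.5^0.5 v(u) du ≈ 0.16666667.
M_3 ≈ 0.14814815.
Error ≈ 0.16666667 − 0.14814815 ≈ 0.018519.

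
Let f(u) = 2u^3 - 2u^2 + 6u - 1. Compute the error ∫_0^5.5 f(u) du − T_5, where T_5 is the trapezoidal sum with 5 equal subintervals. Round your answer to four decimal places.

Exact integral: ∫_0^5.5 f(u) du ≈ 431.864583.
T_5 = 447.9475.
Error ≈ 431.864583 − 447.9475 ≈ -16.0829.

-16.0829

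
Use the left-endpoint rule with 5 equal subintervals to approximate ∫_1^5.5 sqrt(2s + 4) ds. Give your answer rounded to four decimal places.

Δs = (5.5 − 1)/5 = 0.9.
Left endpoints: 1, 1.9, 2.8, 3.7, 4.6.
f(1) ≈ 2.4495, f(1.9) ≈ 2.7928, f(2.8) ≈ 3.0984, f(3.7) ≈ 3.3764, f(4.6) ≈ 3.6332.
Sum = Δs · [f(1) + f(1.9) + f(2.8) + f(3.7) + f(4.6)].
Sum ≈ 13.8153.

13.8153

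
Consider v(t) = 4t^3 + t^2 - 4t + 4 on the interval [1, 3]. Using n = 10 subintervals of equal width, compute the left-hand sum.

Δt = (3 − 1)/10 = 0.2.
Left endpoints: 1, 1.2, 1.4, 1.6, 1.8, 2, 2.2, 2.4, 2.6, 2.8.
v(1) = 5, v(1.2) = 7.552, v(1.4) = 11.336, v(1.6) = 16.544, v(1.8) = 23.368, v(2) = 32, v(2.2) = 42.632, v(2.4) = 55.456, v(2.6) = 70.664, v(2.8) = 88.448.
Sum = Δt · [v(1) + v(1.2) + v(1.4) + ...].
Sum = 70.6.

70.6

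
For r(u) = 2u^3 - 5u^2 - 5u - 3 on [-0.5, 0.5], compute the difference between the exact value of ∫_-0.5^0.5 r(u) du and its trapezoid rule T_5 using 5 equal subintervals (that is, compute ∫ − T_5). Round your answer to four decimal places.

0.0333

Exact integral: ∫_-0.5^0.5 r(u) du ≈ -3.416667.
T_5 = -3.45.
Error ≈ -3.416667 − (-3.45) ≈ 0.0333.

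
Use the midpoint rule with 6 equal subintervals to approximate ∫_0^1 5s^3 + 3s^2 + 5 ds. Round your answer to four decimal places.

Δs = (1 − 0)/6 = 1/6.
Midpoints: 1/12, 0.25, 5/12, 7/12, 0.75, 11/12.
f(1/12) = 8681/1728, f(0.25) = 5.265625, f(5/12) = 10165/1728, f(7/12) = 12119/1728, f(0.75) = 8.796875, f(11/12) = 19651/1728.
Sum = Δs · [f(1/12) + f(0.25) + f(5/12) + ...].
Sum ≈ 7.2257.

7.2257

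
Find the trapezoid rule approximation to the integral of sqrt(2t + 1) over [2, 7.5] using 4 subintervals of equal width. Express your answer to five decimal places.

Δt = (7.5 − 2)/4 = 1.375.
f(2) ≈ 2.23607, f(3.375) ≈ 2.78388, f(4.75) ≈ 3.24037, f(6.125) ≈ 3.64005, f(7.5) ≈ 4.00000.
T_4 = (Δt/2)·[f(t_0) + 2f(t_1) + 2f(t_2) + 2f(t_3) + f(t_4)].
Sum ≈ 17.57572.

17.57572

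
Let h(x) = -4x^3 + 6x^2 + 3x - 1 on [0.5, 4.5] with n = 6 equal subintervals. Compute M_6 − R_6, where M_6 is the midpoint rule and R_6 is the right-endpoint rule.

88

M_6 ≈ -198.444444.
R_6 ≈ -286.444444.
M_6 − R_6 = 88.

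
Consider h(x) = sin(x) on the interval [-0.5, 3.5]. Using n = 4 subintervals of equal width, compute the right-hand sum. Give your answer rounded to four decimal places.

1.7246

Δx = (3.5 − (-0.5))/4 = 1.
Right endpoints: 0.5, 1.5, 2.5, 3.5.
h(0.5) ≈ 0.4794, h(1.5) ≈ 0.9975, h(2.5) ≈ 0.5985, h(3.5) ≈ -0.3508.
Sum = Δx · [h(0.5) + h(1.5) + h(2.5) + h(3.5)].
Sum ≈ 1.7246.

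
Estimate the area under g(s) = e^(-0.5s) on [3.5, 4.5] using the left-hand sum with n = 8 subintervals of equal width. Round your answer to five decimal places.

Δs = (4.5 − 3.5)/8 = 0.125.
Left endpoints: 3.5, 3.625, 3.75, 3.875, 4, 4.125, 4.25, 4.375.
g(3.5) ≈ 0.17377, g(3.625) ≈ 0.16325, g(3.75) ≈ 0.15335, g(3.875) ≈ 0.14406, g(4) ≈ 0.13534, g(4.125) ≈ 0.12714, g(4.25) ≈ 0.11943, g(4.375) ≈ 0.11220.
Sum = Δs · [g(3.5) + g(3.625) + g(3.75) + ...].
Sum ≈ 0.14107.

0.14107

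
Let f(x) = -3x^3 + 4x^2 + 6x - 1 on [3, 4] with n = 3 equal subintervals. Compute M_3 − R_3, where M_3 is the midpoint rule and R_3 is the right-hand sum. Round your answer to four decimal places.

M_3 ≈ -61.662037.
R_3 ≈ -75.259259.
M_3 − R_3 ≈ 13.5972.

13.5972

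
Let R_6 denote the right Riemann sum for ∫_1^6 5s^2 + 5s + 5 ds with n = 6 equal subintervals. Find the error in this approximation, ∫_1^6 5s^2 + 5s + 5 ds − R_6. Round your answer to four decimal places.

-86.2269

Exact integral: ∫_1^6 f(s) ds ≈ 470.833333.
R_6 ≈ 557.060185.
Error ≈ 470.833333 − 557.060185 ≈ -86.2269.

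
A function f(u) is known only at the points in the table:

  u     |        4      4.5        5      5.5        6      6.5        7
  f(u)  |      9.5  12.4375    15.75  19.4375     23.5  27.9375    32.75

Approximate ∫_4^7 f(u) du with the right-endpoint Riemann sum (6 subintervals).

65.90625

Δu = 0.5.
Sum = 0.5·[12.4375 + 15.75 + 19.4375 + 23.5 + 27.9375 + 32.75] = 65.90625.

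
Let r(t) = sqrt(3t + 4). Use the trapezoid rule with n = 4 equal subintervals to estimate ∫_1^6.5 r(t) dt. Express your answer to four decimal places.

Δt = (6.5 − 1)/4 = 1.375.
r(1) ≈ 2.6458, r(2.375) ≈ 3.3354, r(3.75) ≈ 3.9051, r(5.125) ≈ 4.4017, r(6.5) ≈ 4.8477.
T_4 = (Δt/2)·[r(t_0) + 2r(t_1) + 2r(t_2) + 2r(t_3) + r(t_4)].
Sum ≈ 21.1598.

21.1598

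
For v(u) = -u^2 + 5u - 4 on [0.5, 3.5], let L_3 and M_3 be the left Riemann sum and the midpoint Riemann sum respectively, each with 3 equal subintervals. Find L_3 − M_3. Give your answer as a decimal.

L_3 = 1.75.
M_3 = 4.
L_3 − M_3 = -2.25.

-2.25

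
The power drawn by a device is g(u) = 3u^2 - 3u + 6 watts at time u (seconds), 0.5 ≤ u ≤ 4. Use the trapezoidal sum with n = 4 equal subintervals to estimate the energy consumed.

Δu = (4 − 0.5)/4 = 0.875.
g(0.5) = 5.25, g(1.375) = 7.546875, g(2.25) = 14.4375, g(3.125) = 25.921875, g(4) = 42.
T_4 = (Δu/2)·[g(u_0) + 2g(u_1) + 2g(u_2) + 2g(u_3) + g(u_4)].
Sum = 62.58984375.

62.58984375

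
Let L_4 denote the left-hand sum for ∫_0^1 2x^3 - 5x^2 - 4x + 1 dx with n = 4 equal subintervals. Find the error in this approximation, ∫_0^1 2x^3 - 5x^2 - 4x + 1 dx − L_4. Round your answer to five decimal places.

Exact integral: ∫_0^1 f(x) dx ≈ -2.1666667.
L_4 = -1.3125.
Error ≈ -2.1666667 − (-1.3125) ≈ -0.85417.

-0.85417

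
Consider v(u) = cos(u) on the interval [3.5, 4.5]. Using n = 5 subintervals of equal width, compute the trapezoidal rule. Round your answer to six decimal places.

Δu = (4.5 − 3.5)/5 = 0.2.
v(3.5) ≈ -0.936457, v(3.7) ≈ -0.848100, v(3.9) ≈ -0.725932, v(4.1) ≈ -0.574824, v(4.3) ≈ -0.400799, v(4.5) ≈ -0.210796.
T_5 = (Δu/2)·[v(u_0) + 2v(u_1) + ... + 2v(u_{4}) + v(u_5)].
Sum ≈ -0.624656.

-0.624656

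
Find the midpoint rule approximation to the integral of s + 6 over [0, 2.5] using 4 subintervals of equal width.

Δs = (2.5 − 0)/4 = 0.625.
Midpoints: 0.3125, 0.9375, 1.5625, 2.1875.
f(0.3125) = 6.3125, f(0.9375) = 6.9375, f(1.5625) = 7.5625, f(2.1875) = 8.1875.
Sum = Δs · [f(0.3125) + f(0.9375) + f(1.5625) + f(2.1875)].
Sum = 18.125.

18.125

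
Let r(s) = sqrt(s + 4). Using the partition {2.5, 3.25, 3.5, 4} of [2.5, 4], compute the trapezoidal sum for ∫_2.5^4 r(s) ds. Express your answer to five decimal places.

4.03644

Subinterval widths: 0.75, 0.25, 0.5.
r(2.5) ≈ 2.54951, r(3.25) ≈ 2.69258, r(3.5) ≈ 2.73861, r(4) ≈ 2.82843.
On each subinterval the trapezoid contributes (Δs_i/2)·[r(s_{i-1}) + r(s_i)].
Sum ≈ 4.03644.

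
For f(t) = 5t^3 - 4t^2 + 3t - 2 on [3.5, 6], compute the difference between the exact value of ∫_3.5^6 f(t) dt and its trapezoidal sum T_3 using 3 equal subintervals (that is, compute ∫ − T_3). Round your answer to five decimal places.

-19.45891

Exact integral: ∫_3.5^6 f(t) dt ≈ 1232.2135417.
T_3 ≈ 1251.6724537.
Error ≈ 1232.2135417 − 1251.6724537 ≈ -19.45891.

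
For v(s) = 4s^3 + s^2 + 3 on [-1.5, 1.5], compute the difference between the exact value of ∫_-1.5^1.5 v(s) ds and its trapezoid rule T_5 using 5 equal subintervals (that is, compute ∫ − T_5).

-0.18

Exact integral: ∫_-1.5^1.5 v(s) ds = 11.25.
T_5 = 11.43.
Error = 11.25 − 11.43 = -0.18.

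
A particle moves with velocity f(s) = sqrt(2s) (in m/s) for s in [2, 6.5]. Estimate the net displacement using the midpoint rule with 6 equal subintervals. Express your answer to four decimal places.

Δs = (6.5 − 2)/6 = 0.75.
Midpoints: 2.375, 3.125, 3.875, 4.625, 5.375, 6.125.
f(2.375) ≈ 2.1794, f(3.125) ≈ 2.5000, f(3.875) ≈ 2.7839, f(4.625) ≈ 3.0414, f(5.375) ≈ 3.2787, f(6.125) ≈ 3.5000.
Sum = Δs · [f(2.375) + f(3.125) + f(3.875) + ...].
Sum ≈ 12.9626.

12.9626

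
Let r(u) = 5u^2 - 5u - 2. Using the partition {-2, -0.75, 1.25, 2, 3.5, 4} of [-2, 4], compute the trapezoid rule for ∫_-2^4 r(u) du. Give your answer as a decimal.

Subinterval widths: 1.25, 2, 0.75, 1.5, 0.5.
r(-2) = 28, r(-0.75) = 4.5625, r(1.25) = -0.4375, r(2) = 8, r(3.5) = 41.75, r(4) = 58.
On each subinterval the trapezoid contributes (Δu_i/2)·[r(u_{i-1}) + r(u_i)].
Sum = 89.5625.

89.5625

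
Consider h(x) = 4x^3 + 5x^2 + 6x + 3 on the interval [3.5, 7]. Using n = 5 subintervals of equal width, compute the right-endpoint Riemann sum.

Δx = (7 − 3.5)/5 = 0.7.
Right endpoints: 4.2, 4.9, 5.6, 6.3, 7.
h(4.2) = 412.752, h(4.9) = 623.046, h(5.6) = 895.864, h(6.3) = 1239.438, h(7) = 1662.
Sum = Δx · [h(4.2) + h(4.9) + h(5.6) + h(6.3) + h(7)].
Sum = 3383.17.

3383.17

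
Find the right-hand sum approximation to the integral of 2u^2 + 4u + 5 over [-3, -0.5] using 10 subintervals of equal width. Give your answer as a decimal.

12.03125

Δu = (-0.5 − (-3))/10 = 0.25.
Right endpoints: -2.75, -2.5, -2.25, -2, -1.75, -1.5, -1.25, -1, -0.75, -0.5.
f(-2.75) = 9.125, f(-2.5) = 7.5, f(-2.25) = 6.125, f(-2) = 5, f(-1.75) = 4.125, f(-1.5) = 3.5, f(-1.25) = 3.125, f(-1) = 3, f(-0.75) = 3.125, f(-0.5) = 3.5.
Sum = Δu · [f(-2.75) + f(-2.5) + f(-2.25) + ...].
Sum = 12.03125.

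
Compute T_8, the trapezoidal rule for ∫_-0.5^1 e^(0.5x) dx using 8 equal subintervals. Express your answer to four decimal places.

1.7411

Δx = (1 − (-0.5))/8 = 0.1875.
f(-0.5) ≈ 0.7788, f(-0.3125) ≈ 0.8553, f(-0.125) ≈ 0.9394, f(0.0625) ≈ 1.0317, f(0.25) ≈ 1.1331, f(0.4375) ≈ 1.2445, f(0.625) ≈ 1.3668, f(0.8125) ≈ 1.5012, f(1) ≈ 1.6487.
T_8 = (Δx/2)·[f(x_0) + 2f(x_1) + ... + 2f(x_{7}) + f(x_8)].
Sum ≈ 1.7411.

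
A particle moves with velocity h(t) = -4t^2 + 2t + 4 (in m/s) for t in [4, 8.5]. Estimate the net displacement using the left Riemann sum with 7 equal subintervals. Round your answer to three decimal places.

Δt = (8.5 − 4)/7 = 9/14.
Left endpoints: 4, 65/14, 37/7, 83/14, 46/7, 101/14, 55/7.
h(4) = -52, h(65/14) = -3574/49, h(37/7) = -4762/49, h(83/14) = -6112/49, h(46/7) = -7624/49, h(101/14) = -9298/49, h(55/7) = -11134/49.
Sum = Δt · [h(4) + h(65/14) + h(37/7) + ...].
Sum ≈ -591.061.

-591.061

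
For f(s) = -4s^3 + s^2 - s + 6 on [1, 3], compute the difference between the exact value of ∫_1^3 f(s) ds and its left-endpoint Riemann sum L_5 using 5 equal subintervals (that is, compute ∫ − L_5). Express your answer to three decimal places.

-18.373

Exact integral: ∫_1^3 f(s) ds ≈ -63.33333.
L_5 = -44.96.
Error ≈ -63.33333 − (-44.96) ≈ -18.373.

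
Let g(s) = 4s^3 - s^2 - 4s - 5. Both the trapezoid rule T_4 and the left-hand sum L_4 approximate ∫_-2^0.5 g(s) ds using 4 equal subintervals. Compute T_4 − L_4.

T_4 = -25.2734375.
L_4 = -33.4765625.
T_4 − L_4 = 8.203125.

8.203125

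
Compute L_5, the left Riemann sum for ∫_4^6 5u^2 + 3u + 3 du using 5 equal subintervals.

Δu = (6 − 4)/5 = 0.4.
Left endpoints: 4, 4.4, 4.8, 5.2, 5.6.
f(4) = 95, f(4.4) = 113, f(4.8) = 132.6, f(5.2) = 153.8, f(5.6) = 176.6.
Sum = Δu · [f(4) + f(4.4) + f(4.8) + f(5.2) + f(5.6)].
Sum = 268.4.

268.4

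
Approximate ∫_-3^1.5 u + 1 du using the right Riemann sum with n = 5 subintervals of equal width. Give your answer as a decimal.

Δu = (1.5 − (-3))/5 = 0.9.
Right endpoints: -2.1, -1.2, -0.3, 0.6, 1.5.
f(-2.1) = -1.1, f(-1.2) = -0.2, f(-0.3) = 0.7, f(0.6) = 1.6, f(1.5) = 2.5.
Sum = Δu · [f(-2.1) + f(-1.2) + f(-0.3) + f(0.6) + f(1.5)].
Sum = 3.15.

3.15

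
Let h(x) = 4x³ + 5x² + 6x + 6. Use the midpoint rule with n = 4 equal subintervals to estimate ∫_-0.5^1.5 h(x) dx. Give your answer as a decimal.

Δx = (1.5 − (-0.5))/4 = 0.5.
Midpoints: -0.25, 0.25, 0.75, 1.25.
h(-0.25) = 4.75, h(0.25) = 7.875, h(0.75) = 15, h(1.25) = 29.125.
Sum = Δx · [h(-0.25) + h(0.25) + h(0.75) + h(1.25)].
Sum = 28.375.

28.375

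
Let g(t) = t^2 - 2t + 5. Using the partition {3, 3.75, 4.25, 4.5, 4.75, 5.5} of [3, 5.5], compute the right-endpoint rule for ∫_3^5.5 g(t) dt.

Subinterval widths: 0.75, 0.5, 0.25, 0.25, 0.75.
Right endpoints: 3.75, 4.25, 4.5, 4.75, 5.5.
g(3.75) = 11.5625, g(4.25) = 14.5625, g(4.5) = 16.25, g(4.75) = 18.0625, g(5.5) = 24.25.
Sum = Σ Δt_i · g(t_i).
Sum = 42.71875.

42.71875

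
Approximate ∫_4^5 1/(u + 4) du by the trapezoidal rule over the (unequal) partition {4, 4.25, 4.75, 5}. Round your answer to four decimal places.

0.1178

Subinterval widths: 0.25, 0.5, 0.25.
f(4) = 0.125, f(4.25) = 4/33, f(4.75) = 4/35, f(5) = 1/9.
On each subinterval the trapezoid contributes (Δu_i/2)·[f(u_{i-1}) + f(u_i)].
Sum ≈ 0.1178.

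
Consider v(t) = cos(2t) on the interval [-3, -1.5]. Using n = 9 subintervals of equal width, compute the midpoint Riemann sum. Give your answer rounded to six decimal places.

-0.211244

Δt = (-1.5 − (-3))/9 = 1/6.
Midpoints: -35/12, -2.75, -31/12, -29/12, -2.25, -25/12, -23/12, -1.75, -19/12.
v(-35/12) ≈ 0.900511, v(-2.75) ≈ 0.708670, v(-31/12) ≈ 0.438813, v(-29/12) ≈ 0.120650, v(-2.25) ≈ -0.210796, v(-25/12) ≈ -0.519036, v(-23/12) ≈ -0.770137, v(-1.75) ≈ -0.936457, v(-19/12) ≈ -0.999686.
Sum = Δt · [v(-35/12) + v(-2.75) + v(-31/12) + ...].
Sum ≈ -0.211244.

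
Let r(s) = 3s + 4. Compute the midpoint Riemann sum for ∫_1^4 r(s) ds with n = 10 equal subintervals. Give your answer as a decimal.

Δs = (4 − 1)/10 = 0.3.
Midpoints: 1.15, 1.45, 1.75, 2.05, 2.35, 2.65, 2.95, 3.25, 3.55, 3.85.
r(1.15) = 7.45, r(1.45) = 8.35, r(1.75) = 9.25, r(2.05) = 10.15, r(2.35) = 11.05, r(2.65) = 11.95, r(2.95) = 12.85, r(3.25) = 13.75, r(3.55) = 14.65, r(3.85) = 15.55.
Sum = Δs · [r(1.15) + r(1.45) + r(1.75) + ...].
Sum = 34.5.

34.5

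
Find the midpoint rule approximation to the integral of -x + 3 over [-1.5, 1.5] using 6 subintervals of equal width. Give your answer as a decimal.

9

Δx = (1.5 − (-1.5))/6 = 0.5.
Midpoints: -1.25, -0.75, -0.25, 0.25, 0.75, 1.25.
f(-1.25) = 4.25, f(-0.75) = 3.75, f(-0.25) = 3.25, f(0.25) = 2.75, f(0.75) = 2.25, f(1.25) = 1.75.
Sum = Δx · [f(-1.25) + f(-0.75) + f(-0.25) + ...].
Sum = 9.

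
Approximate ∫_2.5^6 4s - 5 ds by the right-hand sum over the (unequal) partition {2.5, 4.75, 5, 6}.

54.25

Subinterval widths: 2.25, 0.25, 1.
Right endpoints: 4.75, 5, 6.
f(4.75) = 14, f(5) = 15, f(6) = 19.
Sum = Σ Δs_i · f(s_i).
Sum = 54.25.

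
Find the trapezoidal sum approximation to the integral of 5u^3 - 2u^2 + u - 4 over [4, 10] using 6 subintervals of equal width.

11677

Δu = (10 − 4)/6 = 1.
f(4) = 288, f(5) = 576, f(6) = 1010, f(7) = 1620, f(8) = 2436, f(9) = 3488, f(10) = 4806.
T_6 = (Δu/2)·[f(u_0) + 2f(u_1) + ... + 2f(u_{5}) + f(u_6)].
Sum = 11677.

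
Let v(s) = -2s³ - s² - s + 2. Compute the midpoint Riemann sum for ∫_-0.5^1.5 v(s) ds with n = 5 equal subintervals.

Δs = (1.5 − (-0.5))/5 = 0.4.
Midpoints: -0.3, 0.1, 0.5, 0.9, 1.3.
v(-0.3) = 2.264, v(0.1) = 1.888, v(0.5) = 1, v(0.9) = -1.168, v(1.3) = -5.384.
Sum = Δs · [v(-0.3) + v(0.1) + v(0.5) + v(0.9) + v(1.3)].
Sum = -0.56.

-0.56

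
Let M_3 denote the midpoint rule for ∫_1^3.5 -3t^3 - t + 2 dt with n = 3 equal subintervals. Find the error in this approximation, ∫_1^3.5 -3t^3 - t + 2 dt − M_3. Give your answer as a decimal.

-2.9296875

Exact integral: ∫_1^3.5 f(t) dt = -112.421875.
M_3 = -109.4921875.
Error = -112.421875 − (-109.4921875) = -2.9296875.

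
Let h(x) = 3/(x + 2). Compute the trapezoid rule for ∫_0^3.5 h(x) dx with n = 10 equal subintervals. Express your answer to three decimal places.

3.041

Δx = (3.5 − 0)/10 = 0.35.
h(0) = 1.5, h(0.35) = 60/47, h(0.7) = 10/9, h(1.05) = 60/61, h(1.4) = 15/17, h(1.75) = 0.8, h(2.1) = 30/41, h(2.45) = 60/89, h(2.8) = 0.625, h(3.15) = 60/103, h(3.5) = 6/11.
T_10 = (Δx/2)·[h(x_0) + 2h(x_1) + ... + 2h(x_{9}) + h(x_10)].
Sum ≈ 3.041.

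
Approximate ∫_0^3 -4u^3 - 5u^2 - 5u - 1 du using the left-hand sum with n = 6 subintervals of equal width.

Δu = (3 − 0)/6 = 0.5.
Left endpoints: 0, 0.5, 1, 1.5, 2, 2.5.
f(0) = -1, f(0.5) = -5.25, f(1) = -15, f(1.5) = -33.25, f(2) = -63, f(2.5) = -107.25.
Sum = Δu · [f(0) + f(0.5) + f(1) + ...].
Sum = -112.375.

-112.375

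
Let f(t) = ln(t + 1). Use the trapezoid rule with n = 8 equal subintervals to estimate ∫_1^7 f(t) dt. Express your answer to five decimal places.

Δt = (7 − 1)/8 = 0.75.
f(1) ≈ 0.69315, f(1.75) ≈ 1.01160, f(2.5) ≈ 1.25276, f(3.25) ≈ 1.44692, f(4) ≈ 1.60944, f(4.75) ≈ 1.74920, f(5.5) ≈ 1.87180, f(6.25) ≈ 1.98100, f(7) ≈ 2.07944.
T_8 = (Δt/2)·[f(t_0) + 2f(t_1) + ... + 2f(t_{7}) + f(t_8)].
Sum ≈ 9.23176.

9.23176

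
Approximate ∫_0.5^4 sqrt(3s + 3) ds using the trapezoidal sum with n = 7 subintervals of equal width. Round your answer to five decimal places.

Δs = (4 − 0.5)/7 = 0.5.
f(0.5) ≈ 2.12132, f(1) ≈ 2.44949, f(1.5) ≈ 2.73861, f(2) ≈ 3.00000, f(2.5) ≈ 3.24037, f(3) ≈ 3.46410, f(3.5) ≈ 3.67423, f(4) ≈ 3.87298.
T_7 = (Δs/2)·[f(s_0) + 2f(s_1) + ... + 2f(s_{6}) + f(s_7)].
Sum ≈ 10.78198.

10.78198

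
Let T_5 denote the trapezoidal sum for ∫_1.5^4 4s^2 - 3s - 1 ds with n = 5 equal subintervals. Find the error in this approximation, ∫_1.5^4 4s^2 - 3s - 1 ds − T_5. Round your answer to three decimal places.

-0.417

Exact integral: ∫_1.5^4 f(s) ds ≈ 57.70833.
T_5 = 58.125.
Error ≈ 57.70833 − 58.125 ≈ -0.417.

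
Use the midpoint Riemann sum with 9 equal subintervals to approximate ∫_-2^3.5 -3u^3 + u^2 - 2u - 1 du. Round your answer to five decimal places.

-96.35433

Δu = (3.5 − (-2))/9 = 11/18.
Midpoints: -61/36, -13/12, -17/36, 5/36, 0.75, 49/36, 71/36, 31/12, 115/36.
f(-61/36) = 308785/15552, f(-13/12) = 3545/576, f(-17/36) = 7517/15552, f(5/36) = -19697/15552, f(0.75) = -3.203125, f(49/36) = -146725/15552, f(71/36) = -374315/15552, f(31/12) = -9833/192, f(115/36) = -1477087/15552.
Sum = Δu · [f(-61/36) + f(-13/12) + f(-17/36) + ...].
Sum ≈ -96.35433.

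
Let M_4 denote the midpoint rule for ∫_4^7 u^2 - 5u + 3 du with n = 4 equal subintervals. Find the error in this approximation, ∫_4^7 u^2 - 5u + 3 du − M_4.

Exact integral: ∫_4^7 f(u) du = 19.5.
M_4 = 19.359375.
Error = 19.5 − 19.359375 = 0.140625.

0.140625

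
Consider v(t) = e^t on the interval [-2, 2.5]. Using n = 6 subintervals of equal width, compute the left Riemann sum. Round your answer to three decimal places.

Δt = (2.5 − (-2))/6 = 0.75.
Left endpoints: -2, -1.25, -0.5, 0.25, 1, 1.75.
v(-2) ≈ 0.135, v(-1.25) ≈ 0.287, v(-0.5) ≈ 0.607, v(0.25) ≈ 1.284, v(1) ≈ 2.718, v(1.75) ≈ 5.755.
Sum = Δt · [v(-2) + v(-1.25) + v(-0.5) + ...].
Sum ≈ 8.089.

8.089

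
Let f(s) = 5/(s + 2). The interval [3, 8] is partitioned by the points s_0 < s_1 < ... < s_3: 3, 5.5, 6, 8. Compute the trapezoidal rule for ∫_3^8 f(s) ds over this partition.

Subinterval widths: 2.5, 0.5, 2.
f(3) = 1, f(5.5) = 2/3, f(6) = 0.625, f(8) = 0.5.
On each subinterval the trapezoid contributes (Δs_i/2)·[f(s_{i-1}) + f(s_i)].
Sum = 3.53125.

3.53125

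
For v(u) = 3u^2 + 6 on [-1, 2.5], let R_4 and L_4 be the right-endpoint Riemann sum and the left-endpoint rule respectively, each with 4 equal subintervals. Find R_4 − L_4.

13.78125

R_4 = 45.85546875.
L_4 = 32.07421875.
R_4 − L_4 = 13.78125.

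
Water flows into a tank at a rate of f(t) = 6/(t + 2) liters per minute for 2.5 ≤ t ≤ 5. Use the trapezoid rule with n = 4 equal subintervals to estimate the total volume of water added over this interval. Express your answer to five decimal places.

2.65664

Δt = (5 − 2.5)/4 = 0.625.
f(2.5) = 4/3, f(3.125) = 48/41, f(3.75) = 24/23, f(4.375) = 16/17, f(5) = 6/7.
T_4 = (Δt/2)·[f(t_0) + 2f(t_1) + 2f(t_2) + 2f(t_3) + f(t_4)].
Sum ≈ 2.65664.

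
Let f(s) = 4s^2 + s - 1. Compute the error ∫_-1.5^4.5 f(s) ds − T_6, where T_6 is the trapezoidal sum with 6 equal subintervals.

-4

Exact integral: ∫_-1.5^4.5 f(s) ds = 129.
T_6 = 133.
Error = 129 − 133 = -4.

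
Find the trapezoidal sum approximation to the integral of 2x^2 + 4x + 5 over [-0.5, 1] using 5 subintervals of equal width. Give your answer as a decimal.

9.795

Δx = (1 − (-0.5))/5 = 0.3.
f(-0.5) = 3.5, f(-0.2) = 4.28, f(0.1) = 5.42, f(0.4) = 6.92, f(0.7) = 8.78, f(1) = 11.
T_5 = (Δx/2)·[f(x_0) + 2f(x_1) + ... + 2f(x_{4}) + f(x_5)].
Sum = 9.795.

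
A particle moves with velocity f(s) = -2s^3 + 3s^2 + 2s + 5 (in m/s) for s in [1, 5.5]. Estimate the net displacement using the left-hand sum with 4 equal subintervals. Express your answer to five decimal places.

Δs = (5.5 − 1)/4 = 1.125.
Left endpoints: 1, 2.125, 3.25, 4.375.
f(1) = 8, f(2.125) = 3.60546875, f(3.25) = -25.46875, f(4.375) = -96.30859375.
Sum = Δs · [f(1) + f(2.125) + f(3.25) + f(4.375)].
Sum ≈ -123.94336.

-123.94336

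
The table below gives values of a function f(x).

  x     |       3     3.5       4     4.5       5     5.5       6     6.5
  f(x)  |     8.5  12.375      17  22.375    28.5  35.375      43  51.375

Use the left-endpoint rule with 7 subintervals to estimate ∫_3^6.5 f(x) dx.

Δx = 0.5.
Sum = 0.5·[8.5 + 12.375 + 17 + 22.375 + 28.5 + 35.375 + 43] = 83.5625.

83.5625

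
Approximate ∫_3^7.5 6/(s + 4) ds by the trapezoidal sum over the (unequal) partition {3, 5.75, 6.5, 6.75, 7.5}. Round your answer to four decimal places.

Subinterval widths: 2.75, 0.75, 0.25, 0.75.
f(3) = 6/7, f(5.75) = 8/13, f(6.5) = 4/7, f(6.75) = 24/43, f(7.5) = 12/23.
On each subinterval the trapezoid contributes (Δs_i/2)·[f(s_{i-1}) + f(s_i)].
Sum ≈ 3.0159.

3.0159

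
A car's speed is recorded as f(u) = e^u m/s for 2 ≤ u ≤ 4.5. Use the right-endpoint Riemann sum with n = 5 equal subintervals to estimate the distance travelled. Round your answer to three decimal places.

Δu = (4.5 − 2)/5 = 0.5.
Right endpoints: 2.5, 3, 3.5, 4, 4.5.
f(2.5) ≈ 12.182, f(3) ≈ 20.086, f(3.5) ≈ 33.115, f(4) ≈ 54.598, f(4.5) ≈ 90.017.
Sum = Δu · [f(2.5) + f(3) + f(3.5) + f(4) + f(4.5)].
Sum ≈ 104.999.

104.999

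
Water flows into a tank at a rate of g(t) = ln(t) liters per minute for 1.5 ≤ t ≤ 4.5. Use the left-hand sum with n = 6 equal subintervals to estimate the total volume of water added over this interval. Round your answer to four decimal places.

2.8763

Δt = (4.5 − 1.5)/6 = 0.5.
Left endpoints: 1.5, 2, 2.5, 3, 3.5, 4.
g(1.5) ≈ 0.4055, g(2) ≈ 0.6931, g(2.5) ≈ 0.9163, g(3) ≈ 1.0986, g(3.5) ≈ 1.2528, g(4) ≈ 1.3863.
Sum = Δt · [g(1.5) + g(2) + g(2.5) + ...].
Sum ≈ 2.8763.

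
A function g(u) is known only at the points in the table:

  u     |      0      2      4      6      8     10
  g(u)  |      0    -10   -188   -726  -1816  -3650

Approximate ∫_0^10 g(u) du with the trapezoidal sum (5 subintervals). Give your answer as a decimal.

Δu = 2.
T_5 = (2/2)·[0 + 2·(-10) + 2·(-188) + 2·(-726) + 2·(-1816) + (-3650)] = -9130.

-9130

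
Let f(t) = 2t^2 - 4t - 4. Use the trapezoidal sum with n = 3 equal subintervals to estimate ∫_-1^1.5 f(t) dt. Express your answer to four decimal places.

-9.0046

Δt = (1.5 − (-1))/3 = 5/6.
f(-1) = 2, f(-1/6) = -59/18, f(2/3) = -52/9, f(1.5) = -5.5.
T_3 = (Δt/2)·[f(t_0) + 2f(t_1) + 2f(t_2) + f(t_3)].
Sum ≈ -9.0046.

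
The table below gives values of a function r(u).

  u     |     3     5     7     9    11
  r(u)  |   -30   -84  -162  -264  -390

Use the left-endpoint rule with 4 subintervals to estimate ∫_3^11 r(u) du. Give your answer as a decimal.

-1080

Δu = 2.
Sum = 2·[(-30) + (-84) + (-162) + (-264)] = -1080.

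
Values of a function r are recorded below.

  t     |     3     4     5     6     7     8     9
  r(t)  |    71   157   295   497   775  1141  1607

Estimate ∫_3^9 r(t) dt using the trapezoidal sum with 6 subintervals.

3704

Δt = 1.
T_6 = (1/2)·[71 + 2·157 + 2·295 + 2·497 + 2·775 + 2·1141 + 1607] = 3704.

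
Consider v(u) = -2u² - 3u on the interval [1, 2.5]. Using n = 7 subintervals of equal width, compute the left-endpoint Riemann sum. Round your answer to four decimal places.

Δu = (2.5 − 1)/7 = 3/14.
Left endpoints: 1, 17/14, 10/7, 23/14, 13/7, 29/14, 16/7.
v(1) = -5, v(17/14) = -323/49, v(10/7) = -410/49, v(23/14) = -506/49, v(13/7) = -611/49, v(29/14) = -725/49, v(16/7) = -848/49.
Sum = Δu · [v(1) + v(17/14) + v(10/7) + ...].
Sum ≈ -16.0408.

-16.0408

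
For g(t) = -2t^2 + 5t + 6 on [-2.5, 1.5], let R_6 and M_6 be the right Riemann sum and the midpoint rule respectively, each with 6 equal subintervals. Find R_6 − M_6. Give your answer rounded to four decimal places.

8.4444

R_6 ≈ 10.074074.
M_6 ≈ 1.629630.
R_6 − M_6 ≈ 8.4444.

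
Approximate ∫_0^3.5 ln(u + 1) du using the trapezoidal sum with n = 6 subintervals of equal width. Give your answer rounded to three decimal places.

Δu = (3.5 − 0)/6 = 7/12.
f(0) ≈ 0.000, f(7/12) ≈ 0.460, f(7/6) ≈ 0.773, f(1.75) ≈ 1.012, f(7/3) ≈ 1.204, f(35/12) ≈ 1.365, f(3.5) ≈ 1.504.
T_6 = (Δu/2)·[f(u_0) + 2f(u_1) + ... + 2f(u_{5}) + f(u_6)].
Sum ≈ 3.247.

3.247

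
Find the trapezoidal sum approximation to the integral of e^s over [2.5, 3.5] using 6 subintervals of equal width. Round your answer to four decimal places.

20.9814

Δs = (3.5 − 2.5)/6 = 1/6.
f(2.5) ≈ 12.1825, f(8/3) ≈ 14.3919, f(17/6) ≈ 17.0020, f(3) ≈ 20.0855, f(19/6) ≈ 23.7283, f(10/3) ≈ 28.0316, f(3.5) ≈ 33.1155.
T_6 = (Δs/2)·[f(s_0) + 2f(s_1) + ... + 2f(s_{5}) + f(s_6)].
Sum ≈ 20.9814.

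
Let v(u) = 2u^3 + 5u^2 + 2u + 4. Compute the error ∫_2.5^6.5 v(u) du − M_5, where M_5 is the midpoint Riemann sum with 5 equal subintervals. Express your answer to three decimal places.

6.827

Exact integral: ∫_2.5^6.5 v(u) du ≈ 1356.66667.
M_5 = 1349.84.
Error ≈ 1356.66667 − 1349.84 ≈ 6.827.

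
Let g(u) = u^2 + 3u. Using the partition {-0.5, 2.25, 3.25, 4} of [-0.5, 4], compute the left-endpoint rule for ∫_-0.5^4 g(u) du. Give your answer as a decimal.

Subinterval widths: 2.75, 1, 0.75.
Left endpoints: -0.5, 2.25, 3.25.
g(-0.5) = -1.25, g(2.25) = 11.8125, g(3.25) = 20.3125.
Sum = Σ Δu_i · g(u_i).
Sum = 23.609375.

23.609375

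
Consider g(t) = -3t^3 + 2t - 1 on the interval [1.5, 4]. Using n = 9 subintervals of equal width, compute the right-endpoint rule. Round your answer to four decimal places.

-202.3148

Δt = (4 − 1.5)/9 = 5/18.
Right endpoints: 16/9, 37/18, 7/3, 47/18, 26/9, 19/6, 31/9, 67/18, 4.
g(16/9) = -3475/243, g(37/18) = -44605/1944, g(7/3) = -310/9, g(47/18) = -95615/1944, g(26/9) = -16415/243, g(19/6) = -6475/72, g(31/9) = -28360/243, g(67/18) = -288235/1944, g(4) = -185.
Sum = Δt · [g(16/9) + g(37/18) + g(7/3) + ...].
Sum ≈ -202.3148.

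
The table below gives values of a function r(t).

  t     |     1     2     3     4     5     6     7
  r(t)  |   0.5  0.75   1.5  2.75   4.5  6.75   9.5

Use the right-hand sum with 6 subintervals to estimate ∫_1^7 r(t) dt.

Δt = 1.
Sum = 1·[0.75 + 1.5 + 2.75 + 4.5 + 6.75 + 9.5] = 25.75.

25.75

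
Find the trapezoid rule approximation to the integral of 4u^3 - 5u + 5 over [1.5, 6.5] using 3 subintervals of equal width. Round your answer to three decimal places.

1816.111

Δu = (6.5 − 1.5)/3 = 5/3.
f(1.5) = 11, f(19/6) = 3137/27, f(29/6) = 11677/27, f(6.5) = 1071.
T_3 = (Δu/2)·[f(u_0) + 2f(u_1) + 2f(u_2) + f(u_3)].
Sum ≈ 1816.111.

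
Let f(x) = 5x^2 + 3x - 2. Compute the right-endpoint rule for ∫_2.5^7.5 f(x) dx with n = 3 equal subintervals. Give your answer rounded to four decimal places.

974.4907

Δx = (7.5 − 2.5)/3 = 5/3.
Right endpoints: 25/6, 35/6, 7.5.
f(25/6) = 3503/36, f(35/6) = 6683/36, f(7.5) = 301.75.
Sum = Δx · [f(25/6) + f(35/6) + f(7.5)].
Sum ≈ 974.4907.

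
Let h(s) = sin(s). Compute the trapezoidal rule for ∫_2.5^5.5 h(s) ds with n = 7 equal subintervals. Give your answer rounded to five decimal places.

-1.48663

Δs = (5.5 − 2.5)/7 = 3/7.
h(2.5) ≈ 0.59847, h(41/14) ≈ 0.21141, h(47/14) ≈ -0.21388, h(53/14) ≈ -0.60050, h(59/14) ≈ -0.87849, h(65/14) ≈ -0.99758, h(71/14) ≈ -0.93623, h(5.5) ≈ -0.70554.
T_7 = (Δs/2)·[h(s_0) + 2h(s_1) + ... + 2h(s_{6}) + h(s_7)].
Sum ≈ -1.48663.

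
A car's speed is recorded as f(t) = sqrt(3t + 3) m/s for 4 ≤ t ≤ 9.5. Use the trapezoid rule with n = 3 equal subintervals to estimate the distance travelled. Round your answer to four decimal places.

Δt = (9.5 − 4)/3 = 11/6.
f(4) ≈ 3.8730, f(35/6) ≈ 4.5277, f(23/3) ≈ 5.0990, f(9.5) ≈ 5.6125.
T_3 = (Δt/2)·[f(t_0) + 2f(t_1) + 2f(t_2) + f(t_3)].
Sum ≈ 26.3440.

26.3440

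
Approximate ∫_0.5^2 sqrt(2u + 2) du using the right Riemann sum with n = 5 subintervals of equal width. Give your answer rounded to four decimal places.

Δu = (2 − 0.5)/5 = 0.3.
Right endpoints: 0.8, 1.1, 1.4, 1.7, 2.
f(0.8) ≈ 1.8974, f(1.1) ≈ 2.0494, f(1.4) ≈ 2.1909, f(1.7) ≈ 2.3238, f(2) ≈ 2.4495.
Sum = Δu · [f(0.8) + f(1.1) + f(1.4) + f(1.7) + f(2)].
Sum ≈ 3.2733.

3.2733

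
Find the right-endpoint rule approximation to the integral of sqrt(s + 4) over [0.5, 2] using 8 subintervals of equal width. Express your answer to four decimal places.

3.4647

Δs = (2 − 0.5)/8 = 0.1875.
Right endpoints: 0.6875, 0.875, 1.0625, 1.25, 1.4375, 1.625, 1.8125, 2.
f(0.6875) ≈ 2.1651, f(0.875) ≈ 2.2079, f(1.0625) ≈ 2.2500, f(1.25) ≈ 2.2913, f(1.4375) ≈ 2.3318, f(1.625) ≈ 2.3717, f(1.8125) ≈ 2.4109, f(2) ≈ 2.4495.
Sum = Δs · [f(0.6875) + f(0.875) + f(1.0625) + ...].
Sum ≈ 3.4647.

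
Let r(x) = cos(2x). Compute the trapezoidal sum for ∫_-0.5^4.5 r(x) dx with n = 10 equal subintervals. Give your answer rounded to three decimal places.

Δx = (4.5 − (-0.5))/10 = 0.5.
r(-0.5) ≈ 0.540, r(0) ≈ 1.000, r(0.5) ≈ 0.540, r(1) ≈ -0.416, r(1.5) ≈ -0.990, r(2) ≈ -0.654, r(2.5) ≈ 0.284, r(3) ≈ 0.960, r(3.5) ≈ 0.754, r(4) ≈ -0.146, r(4.5) ≈ -0.911.
T_10 = (Δx/2)·[r(x_0) + 2r(x_1) + ... + 2r(x_{9}) + r(x_10)].
Sum ≈ 0.574.

0.574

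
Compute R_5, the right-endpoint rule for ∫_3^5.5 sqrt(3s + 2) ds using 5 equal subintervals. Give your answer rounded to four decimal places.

9.8192

Δs = (5.5 − 3)/5 = 0.5.
Right endpoints: 3.5, 4, 4.5, 5, 5.5.
f(3.5) ≈ 3.5355, f(4) ≈ 3.7417, f(4.5) ≈ 3.9370, f(5) ≈ 4.1231, f(5.5) ≈ 4.3012.
Sum = Δs · [f(3.5) + f(4) + f(4.5) + f(5) + f(5.5)].
Sum ≈ 9.8192.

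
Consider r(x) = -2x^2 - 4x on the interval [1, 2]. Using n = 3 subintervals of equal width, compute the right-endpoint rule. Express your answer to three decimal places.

-12.370

Δx = (2 − 1)/3 = 1/3.
Right endpoints: 4/3, 5/3, 2.
r(4/3) = -80/9, r(5/3) = -110/9, r(2) = -16.
Sum = Δx · [r(4/3) + r(5/3) + r(2)].
Sum ≈ -12.370.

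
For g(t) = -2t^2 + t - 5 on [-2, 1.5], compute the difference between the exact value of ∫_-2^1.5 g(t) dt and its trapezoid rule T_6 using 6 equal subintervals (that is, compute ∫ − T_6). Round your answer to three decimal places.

0.397

Exact integral: ∫_-2^1.5 g(t) dt ≈ -25.95833.
T_6 ≈ -26.35532.
Error ≈ -25.95833 − (-26.35532) ≈ 0.397.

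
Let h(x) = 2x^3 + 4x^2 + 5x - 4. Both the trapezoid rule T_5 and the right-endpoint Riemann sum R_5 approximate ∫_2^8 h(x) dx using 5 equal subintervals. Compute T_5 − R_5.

T_5 = 2886.96.
R_5 = 3653.76.
T_5 − R_5 = -766.8.

-766.8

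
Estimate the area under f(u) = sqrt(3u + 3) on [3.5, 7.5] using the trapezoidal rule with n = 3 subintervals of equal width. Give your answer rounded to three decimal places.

17.576

Δu = (7.5 − 3.5)/3 = 4/3.
f(3.5) ≈ 3.674, f(29/6) ≈ 4.183, f(37/6) ≈ 4.637, f(7.5) ≈ 5.050.
T_3 = (Δu/2)·[f(u_0) + 2f(u_1) + 2f(u_2) + f(u_3)].
Sum ≈ 17.576.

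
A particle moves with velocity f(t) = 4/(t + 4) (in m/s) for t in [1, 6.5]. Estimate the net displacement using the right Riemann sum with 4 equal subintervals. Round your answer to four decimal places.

Δt = (6.5 − 1)/4 = 1.375.
Right endpoints: 2.375, 3.75, 5.125, 6.5.
f(2.375) = 32/51, f(3.75) = 16/31, f(5.125) = 32/73, f(6.5) = 8/21.
Sum = Δt · [f(2.375) + f(3.75) + f(5.125) + f(6.5)].
Sum ≈ 2.6990.

2.6990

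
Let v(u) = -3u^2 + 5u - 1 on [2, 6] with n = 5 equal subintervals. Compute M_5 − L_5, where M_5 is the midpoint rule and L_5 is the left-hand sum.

-28.48

M_5 = -131.36.
L_5 = -102.88.
M_5 − L_5 = -28.48.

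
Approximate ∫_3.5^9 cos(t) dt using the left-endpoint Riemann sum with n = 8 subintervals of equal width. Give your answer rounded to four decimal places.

Δt = (9 − 3.5)/8 = 0.6875.
Left endpoints: 3.5, 4.1875, 4.875, 5.5625, 6.25, 6.9375, 7.625, 8.3125.
f(3.5) ≈ -0.9365, f(4.1875) ≈ -0.5011, f(4.875) ≈ 0.1619, f(5.5625) ≈ 0.7514, f(6.25) ≈ 0.9994, f(6.9375) ≈ 0.7935, f(7.625) ≈ 0.2270, f(8.3125) ≈ -0.4426.
Sum = Δt · [f(3.5) + f(4.1875) + f(4.875) + ...].
Sum ≈ 0.7239.

0.7239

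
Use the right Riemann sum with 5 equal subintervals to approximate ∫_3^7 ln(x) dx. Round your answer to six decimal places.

6.654333

Δx = (7 − 3)/5 = 0.8.
Right endpoints: 3.8, 4.6, 5.4, 6.2, 7.
f(3.8) ≈ 1.335001, f(4.6) ≈ 1.526056, f(5.4) ≈ 1.686399, f(6.2) ≈ 1.824549, f(7) ≈ 1.945910.
Sum = Δx · [f(3.8) + f(4.6) + f(5.4) + f(6.2) + f(7)].
Sum ≈ 6.654333.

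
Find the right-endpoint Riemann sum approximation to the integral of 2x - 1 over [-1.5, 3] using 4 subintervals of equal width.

7.3125

Δx = (3 − (-1.5))/4 = 1.125.
Right endpoints: -0.375, 0.75, 1.875, 3.
f(-0.375) = -1.75, f(0.75) = 0.5, f(1.875) = 2.75, f(3) = 5.
Sum = Δx · [f(-0.375) + f(0.75) + f(1.875) + f(3)].
Sum = 7.3125.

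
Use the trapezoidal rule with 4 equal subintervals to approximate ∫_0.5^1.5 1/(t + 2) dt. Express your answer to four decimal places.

0.3369

Δt = (1.5 − 0.5)/4 = 0.25.
f(0.5) = 0.4, f(0.75) = 4/11, f(1) = 1/3, f(1.25) = 4/13, f(1.5) = 2/7.
T_4 = (Δt/2)·[f(t_0) + 2f(t_1) + 2f(t_2) + 2f(t_3) + f(t_4)].
Sum ≈ 0.3369.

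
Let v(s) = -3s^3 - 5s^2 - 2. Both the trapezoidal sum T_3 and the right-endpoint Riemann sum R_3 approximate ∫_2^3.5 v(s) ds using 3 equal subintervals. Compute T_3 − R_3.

T_3 = -163.53125.
R_3 = -200.
T_3 − R_3 = 36.46875.

36.46875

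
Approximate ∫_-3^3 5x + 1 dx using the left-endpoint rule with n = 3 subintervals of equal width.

Δx = (3 − (-3))/3 = 2.
Left endpoints: -3, -1, 1.
f(-3) = -14, f(-1) = -4, f(1) = 6.
Sum = Δx · [f(-3) + f(-1) + f(1)].
Sum = -24.

-24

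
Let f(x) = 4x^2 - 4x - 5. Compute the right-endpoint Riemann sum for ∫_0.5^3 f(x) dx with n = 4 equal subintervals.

Δx = (3 − 0.5)/4 = 0.625.
Right endpoints: 1.125, 1.75, 2.375, 3.
f(1.125) = -4.4375, f(1.75) = 0.25, f(2.375) = 8.0625, f(3) = 19.
Sum = Δx · [f(1.125) + f(1.75) + f(2.375) + f(3)].
Sum = 14.296875.

14.296875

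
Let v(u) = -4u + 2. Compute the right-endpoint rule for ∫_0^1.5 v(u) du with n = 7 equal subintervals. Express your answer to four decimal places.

-2.1429

Δu = (1.5 − 0)/7 = 3/14.
Right endpoints: 3/14, 3/7, 9/14, 6/7, 15/14, 9/7, 1.5.
v(3/14) = 8/7, v(3/7) = 2/7, v(9/14) = -4/7, v(6/7) = -10/7, v(15/14) = -16/7, v(9/7) = -22/7, v(1.5) = -4.
Sum = Δu · [v(3/14) + v(3/7) + v(9/14) + ...].
Sum ≈ -2.1429.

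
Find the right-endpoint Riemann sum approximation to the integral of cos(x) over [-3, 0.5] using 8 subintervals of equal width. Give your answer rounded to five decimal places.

Δx = (0.5 − (-3))/8 = 0.4375.
Right endpoints: -2.5625, -2.125, -1.6875, -1.25, -0.8125, -0.375, 0.0625, 0.5.
f(-2.5625) ≈ -0.83696, f(-2.125) ≈ -0.52627, f(-1.6875) ≈ -0.11644, f(-1.25) ≈ 0.31532, f(-0.8125) ≈ 0.68769, f(-0.375) ≈ 0.93051, f(0.0625) ≈ 0.99805, f(0.5) ≈ 0.87758.
Sum = Δx · [f(-2.5625) + f(-2.125) + f(-1.6875) + ...].
Sum ≈ 1.01915.

1.01915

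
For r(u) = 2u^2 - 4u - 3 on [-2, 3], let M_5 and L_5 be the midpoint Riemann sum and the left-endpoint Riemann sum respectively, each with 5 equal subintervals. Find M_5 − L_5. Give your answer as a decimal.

M_5 = -2.5.
L_5 = 5.
M_5 − L_5 = -7.5.

-7.5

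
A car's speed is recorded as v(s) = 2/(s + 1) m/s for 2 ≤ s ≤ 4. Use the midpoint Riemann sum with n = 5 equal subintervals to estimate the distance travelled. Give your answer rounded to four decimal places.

1.0207

Δs = (4 − 2)/5 = 0.4.
Midpoints: 2.2, 2.6, 3, 3.4, 3.8.
v(2.2) = 0.625, v(2.6) = 5/9, v(3) = 0.5, v(3.4) = 5/11, v(3.8) = 5/12.
Sum = Δs · [v(2.2) + v(2.6) + v(3) + v(3.4) + v(3.8)].
Sum ≈ 1.0207.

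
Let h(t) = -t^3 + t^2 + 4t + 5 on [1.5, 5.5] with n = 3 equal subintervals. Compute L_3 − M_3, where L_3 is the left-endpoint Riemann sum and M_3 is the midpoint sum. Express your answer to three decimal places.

62.444

L_3 ≈ -29.09259.
M_3 ≈ -91.53704.
L_3 − M_3 ≈ 62.444.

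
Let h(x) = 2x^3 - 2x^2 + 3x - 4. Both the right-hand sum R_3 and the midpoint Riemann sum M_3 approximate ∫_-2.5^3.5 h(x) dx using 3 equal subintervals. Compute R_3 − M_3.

129

R_3 = 128.5.
M_3 = -0.5.
R_3 − M_3 = 129.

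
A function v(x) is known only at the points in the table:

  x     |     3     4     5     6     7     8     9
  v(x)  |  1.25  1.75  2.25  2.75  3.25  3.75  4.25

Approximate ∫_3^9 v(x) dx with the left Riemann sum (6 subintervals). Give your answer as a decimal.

15

Δx = 1.
Sum = 1·[1.25 + 1.75 + 2.25 + 2.75 + 3.25 + 3.75] = 15.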